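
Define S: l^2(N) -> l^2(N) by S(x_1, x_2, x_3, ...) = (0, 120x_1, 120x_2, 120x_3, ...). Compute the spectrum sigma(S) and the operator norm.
sigma(S) = closed disk {z in C : |z| ≤ 120}; ||S|| = 120

Note S = 120·U where U is the unit right shift (U x)_k = x_{k-1} (with x_0 := 0); so ||S|| = 120||U|| and sigma(S) = 120·sigma(U). ||S x||^2 = sum_{k≥1} |120x_k|^2 = 14400||x||^2, so ||S|| = 120 and sigma(S) ⊂ {|z| ≤ 120}. For any |lambda| < 120, the equation (S - lambda I) x = 0 forces x_1 = 0, then 120x_k = lambda x_{k+1} ⇒ x = 0, so S has no eigenvalues. But (S - lambda I) is not surjective for |lambda| < 120: solving (S - lambda I) x = e_1 would require x_n proportional to (lambda/120)^(-n), which is not in l^2. So every |lambda| < 120 lies in the residual spectrum. The boundary |lambda| = 120 is in the approximate point spectrum (the spectrum is closed). Hence sigma(S) is the closed disk of radius 120.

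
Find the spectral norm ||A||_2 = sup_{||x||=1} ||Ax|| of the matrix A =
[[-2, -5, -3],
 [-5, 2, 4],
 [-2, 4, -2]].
||A||_2 ≈ 7.716 (= sqrt(largest eigenvalue of A^T A))

||A||_2 = sigma_max(A) = sqrt(lambda_max(A^T A)). Form the symmetric matrix M = A^T A =
[[33, -8, -10],
 [-8, 45, 15],
 [-10, 15, 29]].
Its characteristic polynomial (trace, sum of principal 2x2 minors, determinant of M give the coefficients) is
  p(λ) = det(λ I - M) = λ^3 - 107λ^2 + 3358λ - 31684.
No integer candidate from the rational root theorem (±divisors of 31684) is a root, so the roots are irrational. The cubic discriminant is Δ = 194192500 > 0, so there are three distinct real roots. p(18) = -76 and p(19) = 350 have opposite signs, so a root lies in (18, 19); Newton's method refines it to λ ≈ 18.1619. p(29) = 100 and p(30) = -244 have opposite signs, so a root lies in (29, 30); Newton's method refines it to λ ≈ 29.3022. p(59) = -650 and p(60) = 596 have opposite signs, so a root lies in (59, 60); Newton's method refines it to λ ≈ 59.5359. Check (Vieta): the three roots sum to 107, matching tr M = 107.
So the eigenvalues of A^T A are ≈ 18.1619, 29.3022, 59.5359 (all ≥ 0, as they must be for A^T A). The largest is λ_max ≈ 59.5359, hence ||A||_2 = sqrt(λ_max) ≈ 7.716.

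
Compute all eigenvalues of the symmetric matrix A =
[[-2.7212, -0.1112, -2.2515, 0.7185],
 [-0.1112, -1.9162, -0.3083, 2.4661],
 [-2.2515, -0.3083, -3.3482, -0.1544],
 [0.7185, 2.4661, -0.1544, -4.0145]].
sigma(A) ≈ {-6, -5, -1, 0}

A is real symmetric, so its spectrum consists of real eigenvalues. Expanding the characteristic polynomial of the displayed matrix gives
  det(λ I - A) = p(λ) = λ^4 + (12)λ^3 + (41.0011)λ^2 + (30.0031)λ + (0.001).
Solving p(λ) = 0 yields eigenvalues ≈ -6, -5, -1, 0. (A is shown rounded to 4 decimals, so these recover the underlying integer eigenvalues to within that precision.)
Verification: the trace of A = -12 equals the sum of eigenvalues -12, and det(A) ≈ 0.0010 matches the eigenvalue product 0.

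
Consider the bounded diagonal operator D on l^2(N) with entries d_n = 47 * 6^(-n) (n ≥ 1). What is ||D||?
||D|| = 47/6 (attained at n = 1)

For D diagonal, ||D|| = sup_n |d_n|. The sequence d_n = 47 * 6^(-n) is positive and strictly decreasing (ratio 6^(-1) < 1), so the supremum is d_1 = 47/6. Hence ||D|| = 47/6.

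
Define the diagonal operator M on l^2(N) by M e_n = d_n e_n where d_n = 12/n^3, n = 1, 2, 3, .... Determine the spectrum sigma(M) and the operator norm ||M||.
sigma(M) = {12/n^3 : n ≥ 1} ∪ {0}; ||M|| = 12

A bounded diagonal operator on l^2 with diagonal entries d_n has spectrum equal to the closure of {d_n : n ≥ 1}: every d_n is an eigenvalue (with eigenvector e_n), so {d_n} ⊂ sigma(M); the spectrum is closed, so its closure is too; and for lambda not in the closure, (M - lambda I) has bounded inverse (the diagonal entries 1/(d_n - lambda) are bounded). For our sequence d_n = 12/n^3, n = 1, 2, 3, ...:
  - {d_n} = {12/n^3 : n ≥ 1}; the only limit point is 0
  - closure = {12/n^3 : n ≥ 1} ∪ {0}
For the norm: a diagonal operator has ||M|| = sup_n |d_n|. Here d_n = 12/n^3 is positive and decreasing, so sup_n |d_n| = d_1 = 12. So ||M|| = 12.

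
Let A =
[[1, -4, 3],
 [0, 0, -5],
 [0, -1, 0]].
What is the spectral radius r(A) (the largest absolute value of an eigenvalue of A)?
r(A) = sqrt(20)/2 ≈ 2.2361

The eigenvalues of A are the roots of its characteristic polynomial. With M = A (coefficients from the trace, the sum of principal 2x2 minors, and det A):
  p(λ) = det(λ I - M) = λ^3 - λ^2 - 5λ + 5.
By the rational root theorem any rational root is an integer divisor of 5. Testing λ = 1: p(1) = 1 - 1 - 5 + 5 = 0, so λ = 1 is a root. Dividing out (λ - 1) leaves p(λ) = (λ - 1)(λ^2 - 5). For λ^2 - 5 the discriminant is 20. It is nonnegative but not a perfect square, so the roots are real and irrational: λ = ± sqrt(20)/2 ≈ 2.2361, -2.2361.
Thus the eigenvalues (to 4 decimals) are 2.2361 (modulus 2.2361); -2.2361 (modulus 2.2361); 1 (modulus 1). The spectral radius is the largest modulus: r(A) = sqrt(20)/2 ≈ 2.2361. (Cross-check: r(A) ≤ ||A||_2 ≈ 6.3811; equality holds whenever A is normal, though it can also hold for some non-normal A.)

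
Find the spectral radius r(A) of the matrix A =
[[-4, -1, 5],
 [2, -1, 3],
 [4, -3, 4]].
r(A) ≈ 6.0556

The eigenvalues of A are the roots of its characteristic polynomial. With M = A (coefficients from the trace, the sum of principal 2x2 minors, and det A):
  p(λ) = det(λ I - M) = λ^3 + λ^2 - 25λ + 34.
No integer candidate from the rational root theorem (±divisors of 34) is a root, so the roots are irrational. The cubic discriminant is Δ = 16477 > 0, so there are three distinct real roots. p(-7) = -85 and p(-6) = 4 have opposite signs, so a root lies in (-7, -6); Newton's method refines it to λ ≈ -6.0556. p(1) = 11 and p(2) = -4 have opposite signs, so a root lies in (1, 2); Newton's method refines it to λ ≈ 1.6474. p(3) = -5 and p(4) = 14 have opposite signs, so a root lies in (3, 4); Newton's method refines it to λ ≈ 3.4082. Check (Vieta): the three roots sum to -1, matching tr M = -1.
Thus the eigenvalues (to 4 decimals) are -6.0556 (modulus 6.0556); 1.6474 (modulus 1.6474); 3.4082 (modulus 3.4082). The spectral radius is the largest modulus: r(A) ≈ 6.0556. (Cross-check: r(A) ≤ ||A||_2 ≈ 7.7384; equality holds whenever A is normal, though it can also hold for some non-normal A.)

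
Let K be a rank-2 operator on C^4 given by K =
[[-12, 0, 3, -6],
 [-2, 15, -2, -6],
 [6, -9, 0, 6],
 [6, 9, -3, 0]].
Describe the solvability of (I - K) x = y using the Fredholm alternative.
(I - K) is invertible (det(I - K) = -110 ≠ 0), so for every y in C^4 the equation (I - K) x = y has a unique solution.

K has rank 2 and factors as K = U V^T = u1 v1^T + u2 v2^T with u1 = (-3, 2, 0, 3), v1 = (2, 3, -1, 0), u2 = (3, 3, -3, 0), v2 = (-2, 3, 0, -2) (multiplying out reproduces the displayed K). The nonzero eigenvalues of U V^T coincide with those of the 2 x 2 matrix G = V^T U = [[v1·u1, v1·u2], [v2·u1, v2·u2]] = [[0, 18], [6, 3]], and by the Sylvester determinant identity det(I_4 - U V^T) = det(I_2 - V^T U) = det([[1, -18], [-6, -2]]) = (1)(-2) - (-18)(-6) = -110. (Direct check: I - K =
[[13, 0, -3, 6],
 [2, -14, 2, 6],
 [-6, 9, 1, -6],
 [-6, -9, 3, 1]]
has determinant -110.) The finite-dimensional Fredholm alternative says: either (I - K) is invertible, or ker(I - K) ≠ {0} and then range(I - K) = ker((I - K)^*)^⊥, with dim ker(I - K) = dim ker((I - K)^*). Since det(I - K) ≠ 0, 1 is not an eigenvalue of K and ker(I - K) = {0}, so we are in the first case: for every y there is a unique x = (I - K)^(-1) y. (Explicitly, by the Woodbury identity, (I - U V^T)^(-1) = I + U (I_2 - G)^(-1) V^T.)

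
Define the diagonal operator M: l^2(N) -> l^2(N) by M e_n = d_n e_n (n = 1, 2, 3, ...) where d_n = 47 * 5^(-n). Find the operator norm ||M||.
||M|| = 47/5 (attained at n = 1)

For M diagonal, ||M|| = sup_n |d_n|. The sequence d_n = 47 * 5^(-n) is positive and strictly decreasing (ratio 5^(-1) < 1), so the supremum is d_1 = 47/5. Hence ||M|| = 47/5.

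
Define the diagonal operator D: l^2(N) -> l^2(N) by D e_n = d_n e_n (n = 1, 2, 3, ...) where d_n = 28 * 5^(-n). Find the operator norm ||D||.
||D|| = 28/5 (attained at n = 1)

For D diagonal, ||D|| = sup_n |d_n|. The sequence d_n = 28 * 5^(-n) is positive and strictly decreasing (ratio 5^(-1) < 1), so the supremum is d_1 = 28/5. Hence ||D|| = 28/5.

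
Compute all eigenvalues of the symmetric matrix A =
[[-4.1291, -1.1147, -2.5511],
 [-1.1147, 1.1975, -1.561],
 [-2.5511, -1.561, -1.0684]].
sigma(A) ≈ {-6, 0, 2}

A is real symmetric, so its spectrum consists of real eigenvalues. Expanding the characteristic polynomial of the displayed matrix gives
  det(λ I - A) = p(λ) = λ^3 + (4)λ^2 + (-12)λ + (0).
Solving p(λ) = 0 yields eigenvalues ≈ -6, 0, 2. (A is shown rounded to 4 decimals, so these recover the underlying integer eigenvalues to within that precision.)
Verification: the trace of A = -4 equals the sum of eigenvalues -4, and det(A) ≈ 0.0003 matches the eigenvalue product 0.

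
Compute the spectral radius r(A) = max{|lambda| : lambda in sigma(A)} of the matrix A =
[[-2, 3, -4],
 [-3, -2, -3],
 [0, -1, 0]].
r(A) ≈ 2.7238

The eigenvalues of A are the roots of its characteristic polynomial. With M = A (coefficients from the trace, the sum of principal 2x2 minors, and det A):
  p(λ) = det(λ I - M) = λ^3 + 4λ^2 + 10λ + 6.
No integer candidate from the rational root theorem (±divisors of 6) is a root, so the roots are irrational. The cubic discriminant is Δ = -588 < 0, so there is one real root and a complex-conjugate pair. p(-1) = -1 and p(0) = 6 have opposite signs, so a root lies in (-1, 0); Newton's method refines it to λ ≈ -0.8087. Dividing out (λ - (-0.8087)) leaves approximately λ^2 + 3.1913λ + 7.4192. For λ^2 + 3.1913λ + 7.4192 the discriminant is -19.4923. It is negative, so the remaining roots are the complex-conjugate pair λ ≈ -1.5956 ± 2.2075i. Their product equals the constant term, so |λ|^2 ≈ 7.4192 and |λ| ≈ 2.7238.
Thus the eigenvalues (to 4 decimals) are -0.8087 (modulus 0.8087); -1.5956 ± 2.2075i (modulus 2.7238). The spectral radius is the largest modulus: r(A) ≈ 2.7238. (Cross-check: r(A) ≤ ||A||_2 ≈ 6.1676; equality holds whenever A is normal, though it can also hold for some non-normal A.)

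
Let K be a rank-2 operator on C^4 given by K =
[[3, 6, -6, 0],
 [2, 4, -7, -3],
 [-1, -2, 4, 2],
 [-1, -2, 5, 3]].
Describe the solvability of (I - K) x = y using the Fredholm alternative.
(I - K) is invertible (det(I - K) = 12 ≠ 0), so for every y in C^4 the equation (I - K) x = y has a unique solution.

K has rank 2 and factors as K = U V^T = u1 v1^T + u2 v2^T with u1 = (3, 2, -1, -1), v1 = (1, 2, -2, 0), u2 = (0, 3, -2, -3), v2 = (0, 0, -1, -1) (multiplying out reproduces the displayed K). The nonzero eigenvalues of U V^T coincide with those of the 2 x 2 matrix G = V^T U = [[v1·u1, v1·u2], [v2·u1, v2·u2]] = [[9, 10], [2, 5]], and by the Sylvester determinant identity det(I_4 - U V^T) = det(I_2 - V^T U) = det([[-8, -10], [-2, -4]]) = (-8)(-4) - (-10)(-2) = 12. (Direct check: I - K =
[[-2, -6, 6, 0],
 [-2, -3, 7, 3],
 [1, 2, -3, -2],
 [1, 2, -5, -2]]
has determinant 12.) The finite-dimensional Fredholm alternative says: either (I - K) is invertible, or ker(I - K) ≠ {0} and then range(I - K) = ker((I - K)^*)^⊥, with dim ker(I - K) = dim ker((I - K)^*). Since det(I - K) ≠ 0, 1 is not an eigenvalue of K and ker(I - K) = {0}, so we are in the first case: for every y there is a unique x = (I - K)^(-1) y. (Explicitly, by the Woodbury identity, (I - U V^T)^(-1) = I + U (I_2 - G)^(-1) V^T.)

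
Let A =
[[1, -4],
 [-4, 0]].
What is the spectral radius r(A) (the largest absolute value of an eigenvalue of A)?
r(A) = (1 + sqrt(65))/2 ≈ 4.5311

The eigenvalues of A are the roots of its characteristic polynomial. With M = A (coefficients from the trace and determinant):
  p(λ) = det(λ I - M) = λ^2 - λ - 16.
For λ^2 - λ - 16 the discriminant is 65. It is nonnegative but not a perfect square, so the roots are real and irrational: λ = (1 ± sqrt(65))/2 ≈ 4.5311, -3.5311.
Thus the eigenvalues (to 4 decimals) are 4.5311 (modulus 4.5311); -3.5311 (modulus 3.5311). The spectral radius is the largest modulus: r(A) = (1 + sqrt(65))/2 ≈ 4.5311. (Cross-check: r(A) ≤ ||A||_2 ≈ 4.5311; equality holds whenever A is normal, though it can also hold for some non-normal A.)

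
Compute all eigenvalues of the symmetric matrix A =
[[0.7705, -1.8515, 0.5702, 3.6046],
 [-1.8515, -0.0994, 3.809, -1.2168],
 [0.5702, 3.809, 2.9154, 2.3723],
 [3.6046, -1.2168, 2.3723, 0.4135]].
sigma(A) ≈ {-4, -3, 5, 6}

A is real symmetric, so its spectrum consists of real eigenvalues. Expanding the characteristic polynomial of the displayed matrix gives
  det(λ I - A) = p(λ) = λ^4 + (-4)λ^3 + (-35)λ^2 + (78)λ + (360.003).
Solving p(λ) = 0 yields eigenvalues ≈ -4, -3, 5, 6. (A is shown rounded to 4 decimals, so these recover the underlying integer eigenvalues to within that precision.)
Verification: the trace of A = 4 equals the sum of eigenvalues 4, and det(A) ≈ 360.0030 matches the eigenvalue product 360.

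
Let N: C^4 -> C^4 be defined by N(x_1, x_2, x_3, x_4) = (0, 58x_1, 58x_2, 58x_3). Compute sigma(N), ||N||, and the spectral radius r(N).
sigma(N) = {0}; ||N|| = 58; r(N) = 0. (N is nilpotent with N^4 = 0.)

On C^4, N is a strictly lower-triangular matrix with 58 on the subdiagonal and zeros elsewhere, so its characteristic polynomial is lambda^4 and every eigenvalue is 0: sigma(N) = {0}. For the operator norm, N e_i = 58e_{i+1} for i = 1, ..., 3 and N e_4 = 0, so the singular values of N are 58 (with multiplicity 3) and 0; hence ||N|| = 58. The spectral radius r(N) = max|lambda| = 0. Note ||N|| > r(N) — characteristic of non-normal nilpotent operators. Indeed N^4 = 0.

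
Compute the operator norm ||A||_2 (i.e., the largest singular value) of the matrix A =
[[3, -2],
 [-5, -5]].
||A||_2 = sqrt((63 + sqrt(1469))/2) ≈ 7.1178 (= sqrt(largest eigenvalue of A^T A))

||A||_2 = sigma_max(A) = sqrt(lambda_max(A^T A)). Form the symmetric matrix M = A^T A =
[[34, 19],
 [19, 29]].
Its characteristic polynomial (trace, determinant of M give the coefficients) is
  p(λ) = det(λ I - M) = λ^2 - 63λ + 625.
For λ^2 - 63λ + 625 the discriminant is 1469. It is nonnegative but not a perfect square, so the roots are real and irrational: λ = (63 ± sqrt(1469))/2 ≈ 50.6638, 12.3362.
So the eigenvalues of A^T A are ≈ 12.3362, 50.6638 (all ≥ 0, as they must be for A^T A). The largest is λ_max = (63 + sqrt(1469))/2 ≈ 50.6638, hence ||A||_2 = sqrt(λ_max) = sqrt((63 + sqrt(1469))/2) ≈ 7.1178.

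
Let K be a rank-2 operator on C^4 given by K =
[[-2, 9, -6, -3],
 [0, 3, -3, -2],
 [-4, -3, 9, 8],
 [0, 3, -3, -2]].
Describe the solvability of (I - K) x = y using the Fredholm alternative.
(I - K) is invertible (det(I - K) = -27 ≠ 0), so for every y in C^4 the equation (I - K) x = y has a unique solution.

K has rank 2 and factors as K = U V^T = u1 v1^T + u2 v2^T with u1 = (-2, -1, 3, -1), v1 = (0, -3, 3, 2), u2 = (-1, 0, -2, 0), v2 = (2, -3, 0, -1) (multiplying out reproduces the displayed K). The nonzero eigenvalues of U V^T coincide with those of the 2 x 2 matrix G = V^T U = [[v1·u1, v1·u2], [v2·u1, v2·u2]] = [[10, -6], [0, -2]], and by the Sylvester determinant identity det(I_4 - U V^T) = det(I_2 - V^T U) = det([[-9, 6], [0, 3]]) = (-9)(3) - (6)(0) = -27. (Direct check: I - K =
[[3, -9, 6, 3],
 [0, -2, 3, 2],
 [4, 3, -8, -8],
 [0, -3, 3, 3]]
has determinant -27.) The finite-dimensional Fredholm alternative says: either (I - K) is invertible, or ker(I - K) ≠ {0} and then range(I - K) = ker((I - K)^*)^⊥, with dim ker(I - K) = dim ker((I - K)^*). Since det(I - K) ≠ 0, 1 is not an eigenvalue of K and ker(I - K) = {0}, so we are in the first case: for every y there is a unique x = (I - K)^(-1) y. (Explicitly, by the Woodbury identity, (I - U V^T)^(-1) = I + U (I_2 - G)^(-1) V^T.)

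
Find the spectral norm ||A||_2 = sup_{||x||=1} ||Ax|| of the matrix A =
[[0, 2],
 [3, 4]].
||A||_2 = sqrt((29 + sqrt(697))/2) ≈ 5.2631 (= sqrt(largest eigenvalue of A^T A))

||A||_2 = sigma_max(A) = sqrt(lambda_max(A^T A)). Form the symmetric matrix M = A^T A =
[[9, 12],
 [12, 20]].
Its characteristic polynomial (trace, determinant of M give the coefficients) is
  p(λ) = det(λ I - M) = λ^2 - 29λ + 36.
For λ^2 - 29λ + 36 the discriminant is 697. It is nonnegative but not a perfect square, so the roots are real and irrational: λ = (29 ± sqrt(697))/2 ≈ 27.7004, 1.2996.
So the eigenvalues of A^T A are ≈ 1.2996, 27.7004 (all ≥ 0, as they must be for A^T A). The largest is λ_max = (29 + sqrt(697))/2 ≈ 27.7004, hence ||A||_2 = sqrt(λ_max) = sqrt((29 + sqrt(697))/2) ≈ 5.2631.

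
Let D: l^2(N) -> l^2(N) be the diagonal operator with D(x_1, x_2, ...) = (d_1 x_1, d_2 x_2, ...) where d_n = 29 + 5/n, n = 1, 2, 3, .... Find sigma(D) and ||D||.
sigma(D) = {29 + 5/n : n ≥ 1} ∪ {29}; ||D|| = 34

A bounded diagonal operator on l^2 with diagonal entries d_n has spectrum equal to the closure of {d_n : n ≥ 1}: every d_n is an eigenvalue (with eigenvector e_n), so {d_n} ⊂ sigma(D); the spectrum is closed, so its closure is too; and for lambda not in the closure, (D - lambda I) has bounded inverse (the diagonal entries 1/(d_n - lambda) are bounded). For our sequence d_n = 29 + 5/n, n = 1, 2, 3, ...:
  - {d_n} = {29 + 5/n : n ≥ 1}; the only limit point is 29
  - closure = {29 + 5/n : n ≥ 1} ∪ {29}
For the norm: a diagonal operator has ||D|| = sup_n |d_n|. Here d_n = 29 + 5/n is positive and decreasing, so sup_n |d_n| = d_1 = 29 + 5 = 34. So ||D|| = 34.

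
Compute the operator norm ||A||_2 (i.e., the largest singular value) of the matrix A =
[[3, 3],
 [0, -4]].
||A||_2 = sqrt((34 + sqrt(580))/2) ≈ 5.389 (= sqrt(largest eigenvalue of A^T A))

||A||_2 = sigma_max(A) = sqrt(lambda_max(A^T A)). Form the symmetric matrix M = A^T A =
[[9, 9],
 [9, 25]].
Its characteristic polynomial (trace, determinant of M give the coefficients) is
  p(λ) = det(λ I - M) = λ^2 - 34λ + 144.
For λ^2 - 34λ + 144 the discriminant is 580. It is nonnegative but not a perfect square, so the roots are real and irrational: λ = (34 ± sqrt(580))/2 ≈ 29.0416, 4.9584.
So the eigenvalues of A^T A are ≈ 4.9584, 29.0416 (all ≥ 0, as they must be for A^T A). The largest is λ_max = (34 + sqrt(580))/2 ≈ 29.0416, hence ||A||_2 = sqrt(λ_max) = sqrt((34 + sqrt(580))/2) ≈ 5.389.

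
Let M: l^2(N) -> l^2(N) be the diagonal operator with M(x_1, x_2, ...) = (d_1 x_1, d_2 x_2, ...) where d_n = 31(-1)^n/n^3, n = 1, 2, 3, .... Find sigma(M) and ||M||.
sigma(M) = {31(-1)^n/n^3 : n ≥ 1} ∪ {0}; ||M|| = 31

A bounded diagonal operator on l^2 with diagonal entries d_n has spectrum equal to the closure of {d_n : n ≥ 1}: every d_n is an eigenvalue (with eigenvector e_n), so {d_n} ⊂ sigma(M); the spectrum is closed, so its closure is too; and for lambda not in the closure, (M - lambda I) has bounded inverse (the diagonal entries 1/(d_n - lambda) are bounded). For our sequence d_n = 31(-1)^n/n^3, n = 1, 2, 3, ...:
  - {d_n} = {31(-1)^n/n^3 : n ≥ 1}; the only limit point is 0
  - closure = {31(-1)^n/n^3 : n ≥ 1} ∪ {0}
For the norm: a diagonal operator has ||M|| = sup_n |d_n|. Here |d_n| = 31/n^3 is decreasing, so sup_n |d_n| = |d_1| = 31. So ||M|| = 31.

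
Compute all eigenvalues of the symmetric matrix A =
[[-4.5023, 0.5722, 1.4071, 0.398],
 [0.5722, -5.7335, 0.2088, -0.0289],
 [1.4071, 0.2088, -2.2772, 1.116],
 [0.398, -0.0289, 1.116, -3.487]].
sigma(A) ≈ {-6, -5, -4, -1}

A is real symmetric, so its spectrum consists of real eigenvalues. Expanding the characteristic polynomial of the displayed matrix gives
  det(λ I - A) = p(λ) = λ^4 + (16)λ^3 + (89)λ^2 + (194.0011)λ + (120.003).
Solving p(λ) = 0 yields eigenvalues ≈ -6, -5, -4, -1. (A is shown rounded to 4 decimals, so these recover the underlying integer eigenvalues to within that precision.)
Verification: the trace of A = -16 equals the sum of eigenvalues -16, and det(A) ≈ 120.0030 matches the eigenvalue product 120.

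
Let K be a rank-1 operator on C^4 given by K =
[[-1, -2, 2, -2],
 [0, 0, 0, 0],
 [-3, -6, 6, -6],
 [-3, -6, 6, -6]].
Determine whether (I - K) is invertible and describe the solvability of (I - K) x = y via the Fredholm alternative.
(I - K) is invertible (det(I - K) = 2 ≠ 0), so for every y in C^4 the equation (I - K) x = y has a unique solution.

K has rank 1, so it is an outer product K = u v^T: every row of K is a multiple of one row vector. Reading off the entries, u = (-1, 0, -3, -3) and v = (1, 2, -2, 2) (row i of K equals u_i·v^T). A rank-one matrix u v^T satisfies K u = u (v·u) and kills the (3)-dimensional subspace v^⊥, so its characteristic polynomial is lambda^3 (lambda - v·u) with v·u = tr K = -1. Hence the eigenvalues of I - K are 1 (multiplicity 3) and 1 - (-1) = 2, so det(I - K) = 2. (Direct check: I - K =
[[2, 2, -2, 2],
 [0, 1, 0, 0],
 [3, 6, -5, 6],
 [3, 6, -6, 7]]
has determinant 2.) The finite-dimensional Fredholm alternative says: either (I - K) is invertible, or ker(I - K) ≠ {0} and then range(I - K) = ker((I - K)^*)^⊥, with dim ker(I - K) = dim ker((I - K)^*). Since det(I - K) ≠ 0, 1 is not an eigenvalue of K and ker(I - K) = {0}, so we are in the first case: for every y there is a unique x = (I - K)^(-1) y. Explicitly, by the Sherman–Morrison formula, (I - u v^T)^(-1) = I + u v^T/(1 - v·u), i.e. (I - K)^(-1) = I + K/(2).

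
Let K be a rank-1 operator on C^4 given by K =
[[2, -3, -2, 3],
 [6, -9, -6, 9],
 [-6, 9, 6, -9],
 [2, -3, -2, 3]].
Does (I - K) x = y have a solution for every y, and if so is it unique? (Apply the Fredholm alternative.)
(I - K) is invertible (det(I - K) = -1 ≠ 0), so for every y in C^4 the equation (I - K) x = y has a unique solution.

K has rank 1, so it is an outer product K = u v^T: every row of K is a multiple of one row vector. Reading off the entries, u = (-1, -3, 3, -1) and v = (-2, 3, 2, -3) (row i of K equals u_i·v^T). A rank-one matrix u v^T satisfies K u = u (v·u) and kills the (3)-dimensional subspace v^⊥, so its characteristic polynomial is lambda^3 (lambda - v·u) with v·u = tr K = 2. Hence the eigenvalues of I - K are 1 (multiplicity 3) and 1 - (2) = -1, so det(I - K) = -1. (Direct check: I - K =
[[-1, 3, 2, -3],
 [-6, 10, 6, -9],
 [6, -9, -5, 9],
 [-2, 3, 2, -2]]
has determinant -1.) The finite-dimensional Fredholm alternative says: either (I - K) is invertible, or ker(I - K) ≠ {0} and then range(I - K) = ker((I - K)^*)^⊥, with dim ker(I - K) = dim ker((I - K)^*). Since det(I - K) ≠ 0, 1 is not an eigenvalue of K and ker(I - K) = {0}, so we are in the first case: for every y there is a unique x = (I - K)^(-1) y. Explicitly, by the Sherman–Morrison formula, (I - u v^T)^(-1) = I + u v^T/(1 - v·u), i.e. (I - K)^(-1) = I - K.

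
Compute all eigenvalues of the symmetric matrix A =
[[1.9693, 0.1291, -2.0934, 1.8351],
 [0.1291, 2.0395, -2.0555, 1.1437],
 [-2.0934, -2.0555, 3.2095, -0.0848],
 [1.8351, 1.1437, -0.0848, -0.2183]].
sigma(A) ≈ {-2, 1, 2, 6}

A is real symmetric, so its spectrum consists of real eigenvalues. Expanding the characteristic polynomial of the displayed matrix gives
  det(λ I - A) = p(λ) = λ^4 + (-7)λ^3 + (2)λ^2 + (28)λ + (-24).
Solving p(λ) = 0 yields eigenvalues ≈ -2, 1, 2, 6. (A is shown rounded to 4 decimals, so these recover the underlying integer eigenvalues to within that precision.)
Verification: the trace of A = 7 equals the sum of eigenvalues 7, and det(A) ≈ -24.0005 matches the eigenvalue product -24.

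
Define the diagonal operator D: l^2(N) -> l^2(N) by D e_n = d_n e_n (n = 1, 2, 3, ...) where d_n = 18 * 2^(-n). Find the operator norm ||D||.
||D|| = 9 (attained at n = 1)

For D diagonal, ||D|| = sup_n |d_n|. The sequence d_n = 18 * 2^(-n) is positive and strictly decreasing (ratio 2^(-1) < 1), so the supremum is d_1 = 18/2 = 9. Hence ||D|| = 9.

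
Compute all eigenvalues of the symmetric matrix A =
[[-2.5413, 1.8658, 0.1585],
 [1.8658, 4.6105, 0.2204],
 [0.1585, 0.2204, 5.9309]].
sigma(A) ≈ {-3, 5, 6}

A is real symmetric, so its spectrum consists of real eigenvalues. Expanding the characteristic polynomial of the displayed matrix gives
  det(λ I - A) = p(λ) = λ^3 + (-8)λ^2 + (-3)λ + (90).
Solving p(λ) = 0 yields eigenvalues ≈ -3, 5, 6. (A is shown rounded to 4 decimals, so these recover the underlying integer eigenvalues to within that precision.)
Verification: the trace of A = 8 equals the sum of eigenvalues 8, and det(A) ≈ -89.9991 matches the eigenvalue product -90.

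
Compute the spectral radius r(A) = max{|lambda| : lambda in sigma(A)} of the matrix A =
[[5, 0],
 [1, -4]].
r(A) = 5

The eigenvalues of A are the roots of its characteristic polynomial. With M = A (coefficients from the trace and determinant):
  p(λ) = det(λ I - M) = λ^2 - λ - 20.
For λ^2 - λ - 20 the discriminant is 81. It is a perfect square (9^2), so the roots are rational: λ = (1 ± 9)/2 = 5, -4.
Thus the eigenvalues (to 4 decimals) are 5 (modulus 5); -4 (modulus 4). The spectral radius is the largest modulus: r(A) = 5. (Cross-check: r(A) ≤ ||A||_2 ≈ 5.2348; equality holds whenever A is normal, though it can also hold for some non-normal A.)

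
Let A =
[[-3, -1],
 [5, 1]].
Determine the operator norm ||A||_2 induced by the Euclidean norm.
||A||_2 = sqrt((36 + sqrt(1280))/2) ≈ 5.9907 (= sqrt(largest eigenvalue of A^T A))

||A||_2 = sigma_max(A) = sqrt(lambda_max(A^T A)). Form the symmetric matrix M = A^T A =
[[34, 8],
 [8, 2]].
Its characteristic polynomial (trace, determinant of M give the coefficients) is
  p(λ) = det(λ I - M) = λ^2 - 36λ + 4.
For λ^2 - 36λ + 4 the discriminant is 1280. It is nonnegative but not a perfect square, so the roots are real and irrational: λ = (36 ± sqrt(1280))/2 ≈ 35.8885, 0.1115.
So the eigenvalues of A^T A are ≈ 0.1115, 35.8885 (all ≥ 0, as they must be for A^T A). The largest is λ_max = (36 + sqrt(1280))/2 ≈ 35.8885, hence ||A||_2 = sqrt(λ_max) = sqrt((36 + sqrt(1280))/2) ≈ 5.9907.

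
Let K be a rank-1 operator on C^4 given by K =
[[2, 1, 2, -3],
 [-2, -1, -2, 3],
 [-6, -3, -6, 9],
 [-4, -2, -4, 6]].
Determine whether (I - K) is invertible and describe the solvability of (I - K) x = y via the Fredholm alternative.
(I - K) is singular (det(I - K) = 0, i.e. 1 ∈ sigma(K)). (I - K) x = y is solvable iff y ⊥ ker((I - K)^*) = span{(2, 1, 2, -3)}, i.e. iff 2y_1 + y_2 + 2y_3 - 3y_4 = 0. When solvable, the solutions are x = y + c·(1, -1, -3, -2), c arbitrary (ker(I - K) = span{(1, -1, -3, -2)}, dimension 1).

K has rank 1, so it is an outer product K = u v^T: every row of K is a multiple of one row vector. Reading off the entries, u = (1, -1, -3, -2) and v = (2, 1, 2, -3) (row i of K equals u_i·v^T). A rank-one matrix u v^T satisfies K u = u (v·u) and kills the (3)-dimensional subspace v^⊥, so its characteristic polynomial is lambda^3 (lambda - v·u) with v·u = tr K = 1. Hence the eigenvalues of I - K are 1 (multiplicity 3) and 1 - (1) = 0, so det(I - K) = 0. (Direct check: I - K =
[[-1, -1, -2, 3],
 [2, 2, 2, -3],
 [6, 3, 7, -9],
 [4, 2, 4, -5]]
has determinant 0.) So 1 is an eigenvalue of K and (I - K) is not invertible. The finite-dimensional Fredholm alternative says: either (I - K) is invertible, or ker(I - K) ≠ {0} and then range(I - K) = ker((I - K)^*)^⊥, with dim ker(I - K) = dim ker((I - K)^*). We are in the second case, so we need both kernels. Kernel of I - K: (I - K) u = u - u (v·u) = u - u = 0, so ker(I - K) = span{u} = span{(1, -1, -3, -2)} (it is exactly 1-dimensional because rank(I - K) = 3). Kernel of the adjoint: K is real, so (I - K)^* = I - K^T = I - v u^T, and (I - v u^T) v = v - v (u·v) = 0; hence ker((I - K)^*) = span{v} = span{(2, 1, 2, -3)}. Therefore (I - K) x = y is solvable iff <y, v> = 0, i.e. iff 2y_1 + y_2 + 2y_3 - 3y_4 = 0. When this holds, K y = u (v·y) = 0, so (I - K) y = y and x = y is a particular solution; the full solution set is the line x = y + c·u = y + c·(1, -1, -3, -2), c ∈ C.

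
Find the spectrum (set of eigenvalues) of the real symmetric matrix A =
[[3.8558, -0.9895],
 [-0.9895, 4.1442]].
sigma(A) ≈ {3, 5}

A is real symmetric, so its spectrum consists of real eigenvalues. Expanding the characteristic polynomial of the displayed matrix gives
  det(λ I - A) = p(λ) = λ^2 + (-8)λ + (15).
Solving p(λ) = 0 yields eigenvalues ≈ 3, 5. (A is shown rounded to 4 decimals, so these recover the underlying integer eigenvalues to within that precision.)
Verification: the trace of A = 8 equals the sum of eigenvalues 8, and det(A) ≈ 15.0001 matches the eigenvalue product 15.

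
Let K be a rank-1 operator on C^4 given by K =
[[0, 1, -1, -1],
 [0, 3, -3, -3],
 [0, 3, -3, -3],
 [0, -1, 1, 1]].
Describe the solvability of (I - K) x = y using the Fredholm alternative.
(I - K) is singular (det(I - K) = 0, i.e. 1 ∈ sigma(K)). (I - K) x = y is solvable iff y ⊥ ker((I - K)^*) = span{(0, 1, -1, -1)}, i.e. iff y_2 - y_3 - y_4 = 0. When solvable, the solutions are x = y + c·(1, 3, 3, -1), c arbitrary (ker(I - K) = span{(1, 3, 3, -1)}, dimension 1).

K has rank 1, so it is an outer product K = u v^T: every row of K is a multiple of one row vector. Reading off the entries, u = (1, 3, 3, -1) and v = (0, 1, -1, -1) (row i of K equals u_i·v^T). A rank-one matrix u v^T satisfies K u = u (v·u) and kills the (3)-dimensional subspace v^⊥, so its characteristic polynomial is lambda^3 (lambda - v·u) with v·u = tr K = 1. Hence the eigenvalues of I - K are 1 (multiplicity 3) and 1 - (1) = 0, so det(I - K) = 0. (Direct check: I - K =
[[1, -1, 1, 1],
 [0, -2, 3, 3],
 [0, -3, 4, 3],
 [0, 1, -1, 0]]
has determinant 0.) So 1 is an eigenvalue of K and (I - K) is not invertible. The finite-dimensional Fredholm alternative says: either (I - K) is invertible, or ker(I - K) ≠ {0} and then range(I - K) = ker((I - K)^*)^⊥, with dim ker(I - K) = dim ker((I - K)^*). We are in the second case, so we need both kernels. Kernel of I - K: (I - K) u = u - u (v·u) = u - u = 0, so ker(I - K) = span{u} = span{(1, 3, 3, -1)} (it is exactly 1-dimensional because rank(I - K) = 3). Kernel of the adjoint: K is real, so (I - K)^* = I - K^T = I - v u^T, and (I - v u^T) v = v - v (u·v) = 0; hence ker((I - K)^*) = span{v} = span{(0, 1, -1, -1)}. Therefore (I - K) x = y is solvable iff <y, v> = 0, i.e. iff y_2 - y_3 - y_4 = 0. When this holds, K y = u (v·y) = 0, so (I - K) y = y and x = y is a particular solution; the full solution set is the line x = y + c·u = y + c·(1, 3, 3, -1), c ∈ C.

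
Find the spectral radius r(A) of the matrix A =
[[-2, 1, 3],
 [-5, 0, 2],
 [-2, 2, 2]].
r(A) ≈ 2.7428

The eigenvalues of A are the roots of its characteristic polynomial. With M = A (coefficients from the trace, the sum of principal 2x2 minors, and det A):
  p(λ) = det(λ I - M) = λ^3 + 3λ + 16.
No integer candidate from the rational root theorem (±divisors of 16) is a root, so the roots are irrational. The cubic discriminant is Δ = -7020 < 0, so there is one real root and a complex-conjugate pair. p(-3) = -20 and p(-2) = 2 have opposite signs, so a root lies in (-3, -2); Newton's method refines it to λ ≈ -2.1268. Dividing out (λ - (-2.1268)) leaves approximately λ^2 - 2.1268λ + 7.5231. For λ^2 - 2.1268λ + 7.5231 the discriminant is -25.5694. It is negative, so the remaining roots are the complex-conjugate pair λ ≈ 1.0634 ± 2.5283i. Their product equals the constant term, so |λ|^2 ≈ 7.5231 and |λ| ≈ 2.7428.
Thus the eigenvalues (to 4 decimals) are -2.1268 (modulus 2.1268); 1.0634 ± 2.5283i (modulus 2.7428). The spectral radius is the largest modulus: r(A) ≈ 2.7428. (Cross-check: r(A) ≤ ||A||_2 ≈ 6.9548; equality holds whenever A is normal, though it can also hold for some non-normal A.)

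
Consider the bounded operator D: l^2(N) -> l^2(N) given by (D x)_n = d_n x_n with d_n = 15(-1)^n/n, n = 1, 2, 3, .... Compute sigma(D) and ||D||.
sigma(D) = {15(-1)^n/n : n ≥ 1} ∪ {0}; ||D|| = 15

A bounded diagonal operator on l^2 with diagonal entries d_n has spectrum equal to the closure of {d_n : n ≥ 1}: every d_n is an eigenvalue (with eigenvector e_n), so {d_n} ⊂ sigma(D); the spectrum is closed, so its closure is too; and for lambda not in the closure, (D - lambda I) has bounded inverse (the diagonal entries 1/(d_n - lambda) are bounded). For our sequence d_n = 15(-1)^n/n, n = 1, 2, 3, ...:
  - {d_n} = {15(-1)^n/n : n ≥ 1}; the only limit point is 0
  - closure = {15(-1)^n/n : n ≥ 1} ∪ {0}
For the norm: a diagonal operator has ||D|| = sup_n |d_n|. Here |d_n| = 15/n is decreasing, so sup_n |d_n| = |d_1| = 15. So ||D|| = 15.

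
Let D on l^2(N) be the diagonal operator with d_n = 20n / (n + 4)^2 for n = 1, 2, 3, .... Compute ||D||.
||D|| = 5/4 (attained at n = 4)

For D diagonal, ||D|| = sup_n |d_n|. Treat f(x) = 20x / (x + 4)^2 for real x > 0. By the quotient rule, f'(x) = 20(4 - x)/(x + 4)^3, which is positive for x < 4 and negative for x > 4. So f has a unique maximum at x = 4, and since 4 is a positive integer, the supremum over n ≥ 1 is attained at n = 4: d_4 = 20·4/(4 + 4)^2 = 20·4/64 = 5/4. Hence ||D|| = 5/4.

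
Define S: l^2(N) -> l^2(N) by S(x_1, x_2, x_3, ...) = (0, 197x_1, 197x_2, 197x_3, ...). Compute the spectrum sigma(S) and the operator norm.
sigma(S) = closed disk {z in C : |z| ≤ 197}; ||S|| = 197

Note S = 197·U where U is the unit right shift (U x)_k = x_{k-1} (with x_0 := 0); so ||S|| = 197||U|| and sigma(S) = 197·sigma(U). ||S x||^2 = sum_{k≥1} |197x_k|^2 = 38809||x||^2, so ||S|| = 197 and sigma(S) ⊂ {|z| ≤ 197}. For any |lambda| < 197, the equation (S - lambda I) x = 0 forces x_1 = 0, then 197x_k = lambda x_{k+1} ⇒ x = 0, so S has no eigenvalues. But (S - lambda I) is not surjective for |lambda| < 197: solving (S - lambda I) x = e_1 would require x_n proportional to (lambda/197)^(-n), which is not in l^2. So every |lambda| < 197 lies in the residual spectrum. The boundary |lambda| = 197 is in the approximate point spectrum (the spectrum is closed). Hence sigma(S) is the closed disk of radius 197.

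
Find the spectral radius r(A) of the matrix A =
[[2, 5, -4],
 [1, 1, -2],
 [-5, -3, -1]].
r(A) ≈ 7.134

The eigenvalues of A are the roots of its characteristic polynomial. With M = A (coefficients from the trace, the sum of principal 2x2 minors, and det A):
  p(λ) = det(λ I - M) = λ^3 - 2λ^2 - 32λ - 33.
No integer candidate from the rational root theorem (±divisors of 33) is a root, so the roots are irrational. The cubic discriminant is Δ = 66693 > 0, so there are three distinct real roots. p(-4) = -1 and p(-3) = 18 have opposite signs, so a root lies in (-4, -3); Newton's method refines it to λ ≈ -3.9683. p(-2) = 15 and p(-1) = -4 have opposite signs, so a root lies in (-2, -1); Newton's method refines it to λ ≈ -1.1657. p(7) = -12 and p(8) = 95 have opposite signs, so a root lies in (7, 8); Newton's method refines it to λ ≈ 7.134. Check (Vieta): the three roots sum to 2, matching tr M = 2.
Thus the eigenvalues (to 4 decimals) are -3.9683 (modulus 3.9683); -1.1657 (modulus 1.1657); 7.134 (modulus 7.134). The spectral radius is the largest modulus: r(A) ≈ 7.134. (Cross-check: r(A) ≤ ||A||_2 ≈ 8.1019; equality holds whenever A is normal, though it can also hold for some non-normal A.)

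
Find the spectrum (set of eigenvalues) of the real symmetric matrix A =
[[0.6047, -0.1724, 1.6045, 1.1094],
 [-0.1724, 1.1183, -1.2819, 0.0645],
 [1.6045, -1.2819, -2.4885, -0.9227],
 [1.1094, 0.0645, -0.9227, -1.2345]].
sigma(A) ≈ {-4, -1, 1, 2}

A is real symmetric, so its spectrum consists of real eigenvalues. Expanding the characteristic polynomial of the displayed matrix gives
  det(λ I - A) = p(λ) = λ^4 + (2)λ^3 + (-9)λ^2 + (-2)λ + (8).
Solving p(λ) = 0 yields eigenvalues ≈ -4, -1, 1, 2. (A is shown rounded to 4 decimals, so these recover the underlying integer eigenvalues to within that precision.)
Verification: the trace of A = -2 equals the sum of eigenvalues -2, and det(A) ≈ 7.9996 matches the eigenvalue product 8.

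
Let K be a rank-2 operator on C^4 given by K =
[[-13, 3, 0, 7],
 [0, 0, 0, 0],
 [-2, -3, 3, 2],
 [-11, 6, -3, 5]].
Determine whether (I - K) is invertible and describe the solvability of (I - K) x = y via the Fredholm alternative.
(I - K) is singular (det(I - K) = 0, i.e. 1 ∈ sigma(K)). (I - K) x = y is solvable iff y ⊥ ker((I - K)^*) = span{(-2, -3, 3, 2)}, i.e. iff -2y_1 - 3y_2 + 3y_3 + 2y_4 = 0. When solvable, x is determined up to adding multiples of (-1, 0, 1, -2) (ker(I - K) = span{(-1, 0, 1, -2)}, dimension 1).

K has rank 2 and factors as K = U V^T = u1 v1^T + u2 v2^T with u1 = (2, 0, 1, 1), v1 = (-2, -3, 3, 2), u2 = (3, 0, 0, 3), v2 = (-3, 3, -2, 1) (multiplying out reproduces the displayed K). The nonzero eigenvalues of U V^T coincide with those of the 2 x 2 matrix G = V^T U = [[v1·u1, v1·u2], [v2·u1, v2·u2]] = [[1, 0], [-7, -6]], and by the Sylvester determinant identity det(I_4 - U V^T) = det(I_2 - V^T U) = det([[0, 0], [7, 7]]) = (0)(7) - (0)(7) = 0. (Direct check: I - K =
[[14, -3, 0, -7],
 [0, 1, 0, 0],
 [2, 3, -2, -2],
 [11, -6, 3, -4]]
has determinant 0.) So 1 is an eigenvalue of K and (I - K) is not invertible. The finite-dimensional Fredholm alternative says: either (I - K) is invertible, or ker(I - K) ≠ {0} and then range(I - K) = ker((I - K)^*)^⊥, with dim ker(I - K) = dim ker((I - K)^*). We are in the second case, so we compute both kernels via the 2 x 2 reduction. If (I - U V^T) x = 0 then x = U (V^T x) lies in the column space of U; writing x = U b gives U (I_2 - G) b = 0, and since u1, u2 are independent, (I_2 - G) b = 0. With I_2 - G = [[0, 0], [7, 7]] (singular, as its determinant is 0) a null vector is b = (1, -1), so ker(I - K) = span{1·u1 + (-1)·u2} = span{(-1, 0, 1, -2)}. For the adjoint, (I - K)^* = I - K^T = I - V U^T, and the same argument gives ker((I - K)^*) = {V a : (I_2 - G)^T a = 0}; (I_2 - G)^T = [[0, 7], [0, 7]] has null vector a = (1, 0), so ker((I - K)^*) = span{1·v1 + (0)·v2} = span{(-2, -3, 3, 2)}. (Both kernels are 1-dimensional, matching rank(I - K) = 3.) Therefore (I - K) x = y is solvable iff <y, (-2, -3, 3, 2)> = 0, i.e. iff -2y_1 - 3y_2 + 3y_3 + 2y_4 = 0; when solvable the solution set is the line x_p + c·(-1, 0, 1, -2), c ∈ C.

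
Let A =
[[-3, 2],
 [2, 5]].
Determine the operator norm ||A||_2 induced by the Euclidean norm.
||A||_2 = sqrt((42 + sqrt(320))/2) ≈ 5.4721 (= sqrt(largest eigenvalue of A^T A))

||A||_2 = sigma_max(A) = sqrt(lambda_max(A^T A)). Form the symmetric matrix M = A^T A =
[[13, 4],
 [4, 29]].
Its characteristic polynomial (trace, determinant of M give the coefficients) is
  p(λ) = det(λ I - M) = λ^2 - 42λ + 361.
For λ^2 - 42λ + 361 the discriminant is 320. It is nonnegative but not a perfect square, so the roots are real and irrational: λ = (42 ± sqrt(320))/2 ≈ 29.9443, 12.0557.
So the eigenvalues of A^T A are ≈ 12.0557, 29.9443 (all ≥ 0, as they must be for A^T A). The largest is λ_max = (42 + sqrt(320))/2 ≈ 29.9443, hence ||A||_2 = sqrt(λ_max) = sqrt((42 + sqrt(320))/2) ≈ 5.4721.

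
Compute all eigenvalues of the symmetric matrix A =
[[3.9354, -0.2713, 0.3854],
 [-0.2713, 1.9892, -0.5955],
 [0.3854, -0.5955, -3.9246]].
sigma(A) ≈ {-4, 2, 4}

A is real symmetric, so its spectrum consists of real eigenvalues. Expanding the characteristic polynomial of the displayed matrix gives
  det(λ I - A) = p(λ) = λ^3 + (-2)λ^2 + (-16)λ + (32).
Solving p(λ) = 0 yields eigenvalues ≈ -4, 2, 4. (A is shown rounded to 4 decimals, so these recover the underlying integer eigenvalues to within that precision.)
Verification: the trace of A = 2 equals the sum of eigenvalues 2, and det(A) ≈ -32.0006 matches the eigenvalue product -32.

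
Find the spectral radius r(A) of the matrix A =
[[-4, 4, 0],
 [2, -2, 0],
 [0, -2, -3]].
r(A) = 6

The eigenvalues of A are the roots of its characteristic polynomial. With M = A (coefficients from the trace, the sum of principal 2x2 minors, and det A):
  p(λ) = det(λ I - M) = λ^3 + 9λ^2 + 18λ.
The constant term is 0, so λ = 0 is a root. Dividing out λ leaves p(λ) = λ(λ^2 + 9λ + 18). For λ^2 + 9λ + 18 the discriminant is 9. It is a perfect square (3^2), so the roots are rational: λ = (-9 ± 3)/2 = -3, -6.
Thus the eigenvalues (to 4 decimals) are -3 (modulus 3); -6 (modulus 6); 0 (modulus 0). The spectral radius is the largest modulus: r(A) = 6. (Cross-check: r(A) ≤ ||A||_2 ≈ 6.5341; equality holds whenever A is normal, though it can also hold for some non-normal A.)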